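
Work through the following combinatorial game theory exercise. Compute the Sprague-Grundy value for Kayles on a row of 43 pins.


Kayles: a move removes 1 or 2 adjacent pins from a contiguous row.
Removing pins from a row of k leaves two independent rows (a, b) with a + b = k - 1 (one pin) or a + b = k - 2 (two pins); an end removal gives a = 0.
By Sprague-Grundy, G(k) = mex{ G(a) XOR G(b) } over all these splits. G(0) = 0.
G(1): splits (0,0):0^0=0 -> mex({0}) = 1
G(2): splits (0,1):0^1=1 (0,0):0^0=0 -> mex({0, 1}) = 2
G(3): splits (0,2):0^2=2 (1,1):1^1=0 (0,1):0^1=1 -> mex({0, 1, 2}) = 3
G(4): splits (0,3):0^3=3 (1,2):1^2=3 (0,2):0^2=2 (1,1):1^1=0 -> mex({0, 2, 3}) = 1
G(5): splits (0,4):0^1=1 (1,3):1^3=2 (2,2):2^2=0 (0,3):0^3=3 (1,2):1^2=3 -> mex({0, 1, 2, 3}) = 4
G(6) = mex({0, 1, 2, 4}) = 3
G(7) = mex({0, 1, 3, 4, 5}) = 2
G(8) = mex({0, 2, 3, 5, 6}) = 1
G(9) = mex({0, 1, 2, 3, 6, 7}) = 4
G(10) = mex({0, 1, 3, 4, 5, 7}) = 2
G(11) = mex({0, 1, 2, 3, 4, 5}) = 6
G(12) = mex({0, 1, 2, 3, 5, 6, 7}) = 4
G(13) = mex({0, 2, 3, 4, 6, 7}) = 1
G(14) = mex({0, 1, 4, 5, 6, 7}) = 2
G(15) = mex({0, 1, 2, 3, 4, 5, 6}) = 7
G(16) = mex({0, 2, 3, 5, 6, 7}) = 1
G(17) = mex({0, 1, 2, 3, 5, 6, 7}) = 4
G(18) = mex({0, 1, 2, 4, 5, 6}) = 3
G(19) = mex({0, 1, 3, 4, 5, 7}) = 2
G(20) = mex({0, 2, 3, 4, 5, 6, 7}) = 1
G(21) = mex({0, 1, 2, 3, 5, 6, 7}) = 4
G(22) = mex({0, 1, 2, 3, 4, 5, 7}) = 6
G(23) = mex({0, 1, 2, 3, 4, 5, 6}) = 7
G(24) = mex({0, 1, 2, 3, 5, 6, 7}) = 4
G(25) = mex({0, 2, 3, 4, 6, 7}) = 1
G(26) = mex({0, 1, 3, 4, 5, 6, 7}) = 2
G(27) = mex({0, 1, 2, 3, 4, 5, 6, 7}) = 8
G(28) = mex({0, 1, 2, 3, 4, 6, 7, 8}) = 5
G(29) = mex({0, 1, 2, 3, 5, 6, 7, 8, 9}) = 4
G(30) = mex({0, 1, 2, 3, 4, 5, 6, 9, 10}) = 7
G(31) = mex({0, 1, 3, 4, 5, 7, 10, 11}) = 2
G(32) = mex({0, 2, 3, 4, 5, 6, 7, 9, 11}) = 1
G(33) = mex({0, 1, 2, 3, 4, 5, 6, 7, 9, 12}) = 8
G(34) = mex({0, 1, 2, 3, 4, 5, 7, 8, 11, 12}) = 6
G(35) = mex({0, 1, 2, 3, 4, 5, 6, 8, 9, 10, 11}) = 7
G(36) = mex({0, 1, 2, 3, 5, 6, 7, 9, 10}) = 4
G(37) = mex({0, 2, 3, 4, 6, 7, 9, 10, 11, 12}) = 1
G(38) = mex({0, 1, 3, 4, 5, 6, 7, 9, 10, 11, 12}) = 2
G(39) = mex({0, 1, 2, 4, 5, 6, 7, 9, 10, 12, 14}) = 3
G(40) = mex({0, 2, 3, 4, 6, 7, 11, 12, 14}) = 1
G(41) = mex({0, 1, 2, 3, 5, 6, 7, 9, 10, 11, 12}) = 4
G(42) = mex({0, 1, 2, 3, 4, 5, 6, 9, 10}) = 7
G(43) = mex({0, 1, 3, 4, 5, 7, 9, 10, 12, 15}) = 2
Therefore G(43) = 2.

2


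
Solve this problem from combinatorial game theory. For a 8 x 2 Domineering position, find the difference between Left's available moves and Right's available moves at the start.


Board is 8 x 2 (rows x cols).
Left (vertical) placements: (rows-1) * cols = 7 * 2 = 14
Right (horizontal) placements: rows * (cols-1) = 8 * 1 = 8
Advantage = Left - Right = 14 - 8 = 6

6


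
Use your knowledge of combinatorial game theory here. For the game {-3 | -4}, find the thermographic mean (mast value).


Game = {-3 | -4}, a switch {a | b} with numbers a > b.
Its thermograph has left wall a - t and right wall b + t, which meet at t = (a - b)/2, where both equal (a + b)/2. So the mast (mean value) is at (a + b)/2.
Mean = (-3 + (-4))/2 = -7/2 = -7/2

-7/2


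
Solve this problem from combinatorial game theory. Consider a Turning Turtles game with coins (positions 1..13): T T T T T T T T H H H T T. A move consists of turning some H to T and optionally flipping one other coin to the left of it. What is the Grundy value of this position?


Coins: T T T T T T T T H H H T T
Key fact: a single head at position k behaves exactly like a Nim heap of size k (turning it to T and optionally flipping a coin at j < k corresponds to moving the heap from k to j, or to 0), and heads combine as a disjunctive sum (two heads at the same place would cancel, matching j XOR j = 0). So the Nim-value is the XOR of the 1-indexed positions of the heads.
Face-up positions (1-indexed): [9, 10, 11]
XOR 0 with 9: 0 XOR 9 = 9
XOR 9 with 10: 9 XOR 10 = 3
XOR 3 with 11: 3 XOR 11 = 8
Nim-value = 8

8


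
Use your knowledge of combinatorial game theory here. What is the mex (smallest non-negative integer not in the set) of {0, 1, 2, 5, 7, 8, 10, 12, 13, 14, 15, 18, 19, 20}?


Set = {0, 1, 2, 5, 7, 8, 10, 12, 13, 14, 15, 18, 19, 20}
0 is in the set.
1 is in the set.
2 is in the set.
3 is NOT in the set. This is the mex.
mex = 3

3


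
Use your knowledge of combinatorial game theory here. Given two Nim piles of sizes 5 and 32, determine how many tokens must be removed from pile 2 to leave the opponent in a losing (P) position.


Piles: 5 and 32
Current XOR: 5 XOR 32 = 37 (non-zero, so this is an N-position).
To make the XOR zero, we need to find a move that balances the piles.
For pile 2 (size 32): target = 32 XOR 37 = 5
We reduce pile 2 from 32 to 5.
Tokens removed: 32 - 5 = 27
Verification: 5 XOR 5 = 0

27


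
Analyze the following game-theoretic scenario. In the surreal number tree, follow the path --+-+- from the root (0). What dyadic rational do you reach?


Sign expansion: --+-+-
Rule: track bounds (lo, hi), initially (-inf, +inf). On '+', the current value becomes lo and we move to the simplest number in (value, hi): value + 1 if hi = +inf, otherwise the midpoint (value + hi)/2. On '-', the current value becomes hi and we move to value - 1 if lo = -inf, otherwise the midpoint (lo + value)/2.
Start at 0.
Step 1: sign = -, move left. Bounds: (-inf, 0). Value = -1
Step 2: sign = -, move left. Bounds: (-inf, -1). Value = -2
Step 3: sign = +, move right. Bounds: (-2, -1). Value = -3/2
Step 4: sign = -, move left. Bounds: (-2, -3/2). Value = -7/4
Step 5: sign = +, move right. Bounds: (-7/4, -3/2). Value = -13/8
Step 6: sign = -, move left. Bounds: (-7/4, -13/8). Value = -27/16
The surreal number with sign expansion --+-+- is -27/16.

-27/16


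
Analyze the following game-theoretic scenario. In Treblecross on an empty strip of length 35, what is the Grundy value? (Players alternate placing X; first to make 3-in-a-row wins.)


Treblecross: place X on empty cells; 3-in-a-row wins.
Playing within two cells of an existing X lets the opponent win at once, so sensible play treats the cells i-2..i+2 around each X as dead. The player left with no safe cell loses, so this is a normal-play take-away game on strips of safe cells.
Placing X at cell i (0-indexed) of a strip of k safe cells leaves independent strips of sizes max(0, i-2) and max(0, k-i-3). Hence G(k) = mex{ G(max(0,i-2)) XOR G(max(0,k-i-3)) : 0 <= i < k }, with G(0) = 0.
G(1): splits (0,0):0^0=0 -> mex({0}) = 1
G(2): splits (0,0):0^0=0 -> mex({0}) = 1
G(3): splits (0,0):0^0=0 -> mex({0}) = 1
G(4): splits (0,1):0^1=1 (0,0):0^0=0 -> mex({0, 1}) = 2
G(5): splits (0,2):0^1=1 (0,1):0^1=1 (0,0):0^0=0 -> mex({0, 1}) = 2
G(6) = mex({1}) = 0
G(7) = mex({0, 1, 2}) = 3
G(8) = mex({0, 1, 2}) = 3
G(9) = mex({0, 2}) = 1
G(10) = mex({0, 2, 3}) = 1
G(11) = mex({0, 3}) = 1
G(12) = mex({1, 3}) = 0
G(13) = mex({0, 1, 2, 3}) = 4
G(14) = mex({0, 1, 2}) = 3
G(15) = mex({0, 1, 2}) = 3
G(16) = mex({0, 1, 2, 4}) = 3
G(17) = mex({0, 1, 3, 4}) = 2
G(18) = mex({0, 1, 3, 4}) = 2
G(19) = mex({0, 1, 3, 5}) = 2
G(20) = mex({0, 1, 2, 3, 5}) = 4
G(21) = mex({0, 1, 2, 3, 5}) = 4
G(22) = mex({1, 2, 6}) = 0
G(23) = mex({0, 1, 2, 3, 4, 6}) = 5
G(24) = mex({0, 1, 2, 3, 4}) = 5
G(25) = mex({0, 1, 3, 4, 7}) = 2
G(26) = mex({0, 1, 3, 4, 5, 7}) = 2
G(27) = mex({0, 1, 3, 5}) = 2
G(28) = mex({0, 1, 2, 5}) = 3
G(29) = mex({0, 1, 2, 4, 5, 6}) = 3
G(30) = mex({1, 2, 4, 6}) = 0
G(31) = mex({0, 1, 2, 3, 4, 6}) = 5
G(32) = mex({1, 2, 3, 4, 7}) = 0
G(33) = mex({0, 3, 7}) = 1
G(34) = mex({0, 2, 3, 5, 7}) = 1
G(35) = mex({0, 2, 3, 5, 6}) = 1
Therefore G(35) = 1.

1


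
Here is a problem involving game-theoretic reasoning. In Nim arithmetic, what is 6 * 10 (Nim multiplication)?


Nim multiplication is bilinear over XOR: (u XOR v) * w = (u*w) XOR (v*w).
So we split each operand into its bit components and XOR the pairwise Nim products.
6 = 2 + 4 (as XOR of powers of 2).
10 = 2 + 8 (as XOR of powers of 2).
Using the standard Nim-product table on single bits:
  2*2 = 3,   2*4 = 8,   2*8 = 12,
  4*4 = 6,   4*8 = 11,  8*8 = 13,
and  1*x = x (identity), k*l = l*k (commutative).
Pairwise Nim products:
  2 * 2 = 3
  2 * 8 = 12
  4 * 2 = 8
  4 * 8 = 11
XOR them: 3 XOR 12 XOR 8 XOR 11 = 12.
Result: 6 * 10 = 12 (in Nim).

12


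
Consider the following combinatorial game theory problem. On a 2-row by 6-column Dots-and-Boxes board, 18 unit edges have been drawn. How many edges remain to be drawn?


Grid: 2 x 6 boxes, i.e. 3 rows and 7 columns of dots.
Horizontal edges: (rows + 1) * cols = 3 * 6 = 18
Vertical edges: rows * (cols + 1) = 2 * 7 = 14
Total edges: 18 + 14 = 32
Edges drawn: 18
Remaining: 32 - 18 = 14

14


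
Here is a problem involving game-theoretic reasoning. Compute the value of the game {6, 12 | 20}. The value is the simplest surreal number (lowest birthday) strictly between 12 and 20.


Left options: {6, 12}, max = 12
Right options: {20}, min = 20
All options are numbers and max(Left) < min(Right), so by the simplicity theorem the value is the simplest (earliest-born) number strictly between 12 and 20.
Integers 13 through 19 all lie strictly between 12 and 20.
Among integers, the simplest (lowest birthday = smallest |n|; 0 is born on day 0, +-n on day n) is 13.
No non-integer in the interval can be simpler: if x is a non-integer in the interval, then floor(x) or ceil(x) also lies in the interval (the interval contains an integer), and both are proper prefixes of x's sign expansion, i.e. born earlier. So the game value is 13.
Game value = 13

13


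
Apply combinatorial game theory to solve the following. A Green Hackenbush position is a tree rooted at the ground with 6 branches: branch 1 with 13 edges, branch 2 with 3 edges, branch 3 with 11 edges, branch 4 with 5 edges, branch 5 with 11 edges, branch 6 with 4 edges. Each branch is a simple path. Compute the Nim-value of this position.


The tree has 6 branches from the ground vertex.
In Green Hackenbush, the Nim-value of a simple path of length k is k.
Branch 1: length 13, Nim-value = 13
Branch 2: length 3, Nim-value = 3
Branch 3: length 11, Nim-value = 11
Branch 4: length 5, Nim-value = 5
Branch 5: length 11, Nim-value = 11
Branch 6: length 4, Nim-value = 4
Total Nim-value = XOR of all branch values:
0 XOR 13 = 13
13 XOR 3 = 14
14 XOR 11 = 5
5 XOR 5 = 0
0 XOR 11 = 11
11 XOR 4 = 15
Nim-value of the tree = 15

15


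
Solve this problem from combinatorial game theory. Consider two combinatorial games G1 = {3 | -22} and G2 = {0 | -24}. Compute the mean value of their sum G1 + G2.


G1 = {3 | -22}, G2 = {0 | -24}
Each is a switch {a | b} with numbers a > b; its mean value is (a + b)/2, and mean value is additive over game sums: m(G1 + G2) = m(G1) + m(G2).
Mean of G1 = (3 + (-22))/2 = -19/2 = -19/2
Mean of G2 = (0 + (-24))/2 = -24/2 = -12
Mean of G1 + G2 = -19/2 + -12 = -43/2

-43/2


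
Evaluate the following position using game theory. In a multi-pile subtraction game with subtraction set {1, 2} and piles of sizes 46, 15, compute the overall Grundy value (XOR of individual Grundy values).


Subtraction set: {1, 2}
For this subtraction set, G(n) = n mod 3 (period = max + 1 = 3).
Pile 1 (size 46): G(46) = 46 mod 3 = 1
Pile 2 (size 15): G(15) = 15 mod 3 = 0
Total Grundy value = XOR of all: 1 XOR 0 = 1

1


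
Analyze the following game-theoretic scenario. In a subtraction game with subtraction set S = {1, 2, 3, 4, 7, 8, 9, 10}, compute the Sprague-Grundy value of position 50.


The subtraction set is S = {1, 2, 3, 4, 7, 8, 9, 10}.
G(k) = mex{ G(k - s) : s in S, s <= k }. We compute iteratively: G(0) = 0.
G(1) = mex({0}) = 1
G(2) = mex({0, 1}) = 2
G(3) = mex({0, 1, 2}) = 3
G(4) = mex({0, 1, 2, 3}) = 4
G(5) = mex({1, 2, 3, 4}) = 0
G(6) = mex({0, 2, 3, 4}) = 1
G(7) = mex({0, 1, 3, 4}) = 2
G(8) = mex({0, 1, 2, 4}) = 3
G(9) = mex({0, 1, 2, 3}) = 4
G(10) = mex({0, 1, 2, 3, 4}) = 5
G(11) = mex({1, 2, 3, 4, 5}) = 0
G(12) = mex({0, 2, 3, 4, 5}) = 1
G(13) = mex({0, 1, 3, 4, 5}) = 2
G(14) = mex({0, 1, 2, 4, 5}) = 3
G(15) = mex({0, 1, 2, 3}) = 4
G(16) = mex({1, 2, 3, 4}) = 0
G(17) = mex({0, 2, 3, 4, 5}) = 1
G(18) = mex({0, 1, 3, 4, 5}) = 2
G(19) = mex({0, 1, 2, 4, 5}) = 3
G(20) = mex({0, 1, 2, 3, 5}) = 4
Observe that G(11)..G(20) = 0, 1, 2, 3, 4, 0, 1, 2, 3, 4 repeats G(0)..G(9) = 0, 1, 2, 3, 4, 0, 1, 2, 3, 4.
For k >= max(S) = 10, G(k) is determined by the previous 10 values G(k-10)..G(k-1); a window of 10 consecutive values has recurred shifted by 11, so by induction G(k + 11) = G(k) for all k >= 0: the sequence is periodic from the start with period 11.
One period: G(0..10) = 0, 1, 2, 3, 4, 0, 1, 2, 3, 4, 5.
50 mod 11 = 6, so G(50) = G(6) = 1.

1


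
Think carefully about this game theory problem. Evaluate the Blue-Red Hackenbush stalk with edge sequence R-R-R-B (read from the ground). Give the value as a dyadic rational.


Edges (from ground): R-R-R-B
By Berlekamp's sign-expansion rule, a Blue-Red Hackenbush stalk has the value of the surreal number whose sign sequence is the edge sequence with B -> + and R -> -.
Sign sequence: ---+
Trace the sign expansion in the surreal number tree, starting from 0:
Edge 1: R (sign -) -> bounds (-inf, 0), value = -1
Edge 2: R (sign -) -> bounds (-inf, -1), value = -2
Edge 3: R (sign -) -> bounds (-inf, -2), value = -3
Edge 4: B (sign +) -> bounds (-3, -2), value = -5/2
Game value = -5/2

-5/2


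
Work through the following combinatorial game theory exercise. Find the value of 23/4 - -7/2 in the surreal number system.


x = 23/4, y = -7/2
Converting to common denominator: 4
x = 23/4, y = -14/4
x - y = 23/4 - -7/2 = 37/4

37/4


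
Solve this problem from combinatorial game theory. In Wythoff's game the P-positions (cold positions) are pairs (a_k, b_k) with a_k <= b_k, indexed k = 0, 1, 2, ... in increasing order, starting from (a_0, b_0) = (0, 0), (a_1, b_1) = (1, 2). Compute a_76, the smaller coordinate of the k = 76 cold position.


By Wythoff's theorem, a_k = floor(k * phi) and b_k = floor(k * phi^2) = a_k + k, where phi = (1 + sqrt(5))/2 is the golden ratio.
phi = (1 + sqrt(5))/2 = 1.618034
k = 76
k * phi = 76 * 1.618034 = 122.970583
a_76 = floor(k * phi) = 122

122


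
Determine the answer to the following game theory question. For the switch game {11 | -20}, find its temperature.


The game is {11 | -20}, a switch {a | b} with numbers a > b.
Cooling {a | b} by t gives {a - t | b + t}, which stops being hot when a - t = b + t, i.e. at t = (a - b)/2. So the temperature of a switch is (a - b)/2.
Temperature = (Left option - Right option) / 2
= (11 - (-20)) / 2
= 31 / 2
= 31/2

31/2


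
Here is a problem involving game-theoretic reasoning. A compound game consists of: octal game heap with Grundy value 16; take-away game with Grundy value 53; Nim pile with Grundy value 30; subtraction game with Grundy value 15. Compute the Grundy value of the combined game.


By the Sprague-Grundy theorem, the Grundy value of a sum of games is the XOR of individual Grundy values.
octal game heap: Grundy value = 16. Running XOR: 0 XOR 16 = 16
take-away game: Grundy value = 53. Running XOR: 16 XOR 53 = 37
Nim pile: Grundy value = 30. Running XOR: 37 XOR 30 = 59
subtraction game: Grundy value = 15. Running XOR: 59 XOR 15 = 52
The combined Grundy value is 52.

52


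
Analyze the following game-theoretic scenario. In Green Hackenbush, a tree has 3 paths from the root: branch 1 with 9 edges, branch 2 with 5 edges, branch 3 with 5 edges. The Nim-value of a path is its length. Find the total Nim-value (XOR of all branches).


The tree has 3 branches from the ground vertex.
In Green Hackenbush, the Nim-value of a simple path of length k is k.
Branch 1: length 9, Nim-value = 9
Branch 2: length 5, Nim-value = 5
Branch 3: length 5, Nim-value = 5
Total Nim-value = XOR of all branch values:
0 XOR 9 = 9
9 XOR 5 = 12
12 XOR 5 = 9
Nim-value of the tree = 9

9


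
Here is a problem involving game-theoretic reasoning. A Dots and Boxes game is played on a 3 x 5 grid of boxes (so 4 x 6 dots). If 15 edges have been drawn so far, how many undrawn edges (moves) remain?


Grid: 3 x 5 boxes, i.e. 4 rows and 6 columns of dots.
Horizontal edges: (rows + 1) * cols = 4 * 5 = 20
Vertical edges: rows * (cols + 1) = 3 * 6 = 18
Total edges: 20 + 18 = 38
Edges drawn: 15
Remaining: 38 - 15 = 23

23


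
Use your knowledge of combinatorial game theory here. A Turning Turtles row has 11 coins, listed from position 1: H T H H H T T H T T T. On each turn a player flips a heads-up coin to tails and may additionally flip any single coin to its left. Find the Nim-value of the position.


Coins: H T H H H T T H T T T
Key fact: a single head at position k behaves exactly like a Nim heap of size k (turning it to T and optionally flipping a coin at j < k corresponds to moving the heap from k to j, or to 0), and heads combine as a disjunctive sum (two heads at the same place would cancel, matching j XOR j = 0). So the Nim-value is the XOR of the 1-indexed positions of the heads.
Face-up positions (1-indexed): [1, 3, 4, 5, 8]
XOR 0 with 1: 0 XOR 1 = 1
XOR 1 with 3: 1 XOR 3 = 2
XOR 2 with 4: 2 XOR 4 = 6
XOR 6 with 5: 6 XOR 5 = 3
XOR 3 with 8: 3 XOR 8 = 11
Nim-value = 11

11


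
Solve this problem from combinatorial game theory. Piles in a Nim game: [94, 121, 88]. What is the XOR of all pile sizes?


We need the XOR (exclusive or) of all pile sizes.
After XOR-ing pile 1 (size 94): 0 XOR 94 = 94
After XOR-ing pile 2 (size 121): 94 XOR 121 = 39
After XOR-ing pile 3 (size 88): 39 XOR 88 = 127
The Nim-value of this position is 127.

127


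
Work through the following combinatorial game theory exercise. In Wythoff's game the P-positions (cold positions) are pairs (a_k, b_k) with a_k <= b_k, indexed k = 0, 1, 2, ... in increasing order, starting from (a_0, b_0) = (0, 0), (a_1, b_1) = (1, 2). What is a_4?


By Wythoff's theorem, a_k = floor(k * phi) and b_k = floor(k * phi^2) = a_k + k, where phi = (1 + sqrt(5))/2 is the golden ratio.
phi = (1 + sqrt(5))/2 = 1.618034
k = 4
k * phi = 4 * 1.618034 = 6.472136
a_4 = floor(k * phi) = 6

6


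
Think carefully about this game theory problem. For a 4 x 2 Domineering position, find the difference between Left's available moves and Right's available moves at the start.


Board is 4 x 2 (rows x cols).
Left (vertical) placements: (rows-1) * cols = 3 * 2 = 6
Right (horizontal) placements: rows * (cols-1) = 4 * 1 = 4
Advantage = Left - Right = 6 - 4 = 2

2


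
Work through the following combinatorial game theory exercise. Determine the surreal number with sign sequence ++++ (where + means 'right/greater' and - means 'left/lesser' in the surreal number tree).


Sign expansion: ++++
Rule: track bounds (lo, hi), initially (-inf, +inf). On '+', the current value becomes lo and we move to the simplest number in (value, hi): value + 1 if hi = +inf, otherwise the midpoint (value + hi)/2. On '-', the current value becomes hi and we move to value - 1 if lo = -inf, otherwise the midpoint (lo + value)/2.
Start at 0.
Step 1: sign = +, move right. Bounds: (0, +inf). Value = 1
Step 2: sign = +, move right. Bounds: (1, +inf). Value = 2
Step 3: sign = +, move right. Bounds: (2, +inf). Value = 3
Step 4: sign = +, move right. Bounds: (3, +inf). Value = 4
The surreal number with sign expansion ++++ is 4.

4


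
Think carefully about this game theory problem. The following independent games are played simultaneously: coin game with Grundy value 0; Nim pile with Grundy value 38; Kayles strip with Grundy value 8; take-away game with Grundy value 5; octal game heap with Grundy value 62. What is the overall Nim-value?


By the Sprague-Grundy theorem, the Grundy value of a sum of games is the XOR of individual Grundy values.
coin game: Grundy value = 0. Running XOR: 0 XOR 0 = 0
Nim pile: Grundy value = 38. Running XOR: 0 XOR 38 = 38
Kayles strip: Grundy value = 8. Running XOR: 38 XOR 8 = 46
take-away game: Grundy value = 5. Running XOR: 46 XOR 5 = 43
octal game heap: Grundy value = 62. Running XOR: 43 XOR 62 = 21
The combined Grundy value is 21.

21


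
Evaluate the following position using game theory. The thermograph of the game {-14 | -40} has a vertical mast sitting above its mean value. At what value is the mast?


Game = {-14 | -40}, a switch {a | b} with numbers a > b.
Its thermograph has left wall a - t and right wall b + t, which meet at t = (a - b)/2, where both equal (a + b)/2. So the mast (mean value) is at (a + b)/2.
Mean = (-14 + (-40))/2 = -54/2 = -27

-27


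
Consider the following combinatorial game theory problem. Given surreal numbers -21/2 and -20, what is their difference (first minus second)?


x = -21/2, y = -20
Converting to common denominator: 2
x = -21/2, y = -40/2
x - y = -21/2 - -20 = 19/2

19/2


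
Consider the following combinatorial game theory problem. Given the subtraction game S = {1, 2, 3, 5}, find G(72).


The subtraction set is S = {1, 2, 3, 5}.
G(k) = mex{ G(k - s) : s in S, s <= k }. We compute iteratively: G(0) = 0.
G(1) = mex({0}) = 1
G(2) = mex({0, 1}) = 2
G(3) = mex({0, 1, 2}) = 3
G(4) = mex({1, 2, 3}) = 0
G(5) = mex({0, 2, 3}) = 1
G(6) = mex({0, 1, 3}) = 2
G(7) = mex({0, 1, 2}) = 3
G(8) = mex({1, 2, 3}) = 0
Observe that G(4)..G(8) = 0, 1, 2, 3, 0 repeats G(0)..G(4) = 0, 1, 2, 3, 0.
For k >= max(S) = 5, G(k) is determined by the previous 5 values G(k-5)..G(k-1); a window of 5 consecutive values has recurred shifted by 4, so by induction G(k + 4) = G(k) for all k >= 0: the sequence is periodic from the start with period 4.
One period: G(0..3) = 0, 1, 2, 3.
72 mod 4 = 0, so G(72) = G(0) = 0.

0


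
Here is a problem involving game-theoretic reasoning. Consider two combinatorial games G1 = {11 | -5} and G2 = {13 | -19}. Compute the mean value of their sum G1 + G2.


G1 = {11 | -5}, G2 = {13 | -19}
Each is a switch {a | b} with numbers a > b; its mean value is (a + b)/2, and mean value is additive over game sums: m(G1 + G2) = m(G1) + m(G2).
Mean of G1 = (11 + (-5))/2 = 6/2 = 3
Mean of G2 = (13 + (-19))/2 = -6/2 = -3
Mean of G1 + G2 = 3 + -3 = 0

0


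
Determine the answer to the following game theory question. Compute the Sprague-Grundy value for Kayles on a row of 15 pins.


Kayles: a move removes 1 or 2 adjacent pins from a contiguous row.
Removing pins from a row of k leaves two independent rows (a, b) with a + b = k - 1 (one pin) or a + b = k - 2 (two pins); an end removal gives a = 0.
By Sprague-Grundy, G(k) = mex{ G(a) XOR G(b) } over all these splits. G(0) = 0.
G(1): splits (0,0):0^0=0 -> mex({0}) = 1
G(2): splits (0,1):0^1=1 (0,0):0^0=0 -> mex({0, 1}) = 2
G(3): splits (0,2):0^2=2 (1,1):1^1=0 (0,1):0^1=1 -> mex({0, 1, 2}) = 3
G(4): splits (0,3):0^3=3 (1,2):1^2=3 (0,2):0^2=2 (1,1):1^1=0 -> mex({0, 2, 3}) = 1
G(5): splits (0,4):0^1=1 (1,3):1^3=2 (2,2):2^2=0 (0,3):0^3=3 (1,2):1^2=3 -> mex({0, 1, 2, 3}) = 4
G(6) = mex({0, 1, 2, 4}) = 3
G(7) = mex({0, 1, 3, 4, 5}) = 2
G(8) = mex({0, 2, 3, 5, 6}) = 1
G(9) = mex({0, 1, 2, 3, 6, 7}) = 4
G(10) = mex({0, 1, 3, 4, 5, 7}) = 2
G(11) = mex({0, 1, 2, 3, 4, 5}) = 6
G(12) = mex({0, 1, 2, 3, 5, 6, 7}) = 4
G(13) = mex({0, 2, 3, 4, 6, 7}) = 1
G(14) = mex({0, 1, 4, 5, 6, 7}) = 2
G(15) = mex({0, 1, 2, 3, 4, 5, 6}) = 7
Therefore G(15) = 7.

7


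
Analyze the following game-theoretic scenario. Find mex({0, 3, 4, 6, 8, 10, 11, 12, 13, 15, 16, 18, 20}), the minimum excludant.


Set = {0, 3, 4, 6, 8, 10, 11, 12, 13, 15, 16, 18, 20}
0 is in the set.
1 is NOT in the set. This is the mex.
mex = 1

1


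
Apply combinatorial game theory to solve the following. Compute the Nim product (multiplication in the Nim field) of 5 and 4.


Nim multiplication is bilinear over XOR: (u XOR v) * w = (u*w) XOR (v*w).
So we split each operand into its bit components and XOR the pairwise Nim products.
5 = 1 + 4 (as XOR of powers of 2).
4 = 4 (as XOR of powers of 2).
Using the standard Nim-product table on single bits:
  2*2 = 3,   2*4 = 8,   2*8 = 12,
  4*4 = 6,   4*8 = 11,  8*8 = 13,
and  1*x = x (identity), k*l = l*k (commutative).
Pairwise Nim products:
  1 * 4 = 4
  4 * 4 = 6
XOR them: 4 XOR 6 = 2.
Result: 5 * 4 = 2 (in Nim).

2


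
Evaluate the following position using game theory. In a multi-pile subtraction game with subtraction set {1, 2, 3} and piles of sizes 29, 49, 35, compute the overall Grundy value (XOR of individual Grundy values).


Subtraction set: {1, 2, 3}
For this subtraction set, G(n) = n mod 4 (period = max + 1 = 4).
Pile 1 (size 29): G(29) = 29 mod 4 = 1
Pile 2 (size 49): G(49) = 49 mod 4 = 1
Pile 3 (size 35): G(35) = 35 mod 4 = 3
Total Grundy value = XOR of all: 1 XOR 1 XOR 3 = 3

3


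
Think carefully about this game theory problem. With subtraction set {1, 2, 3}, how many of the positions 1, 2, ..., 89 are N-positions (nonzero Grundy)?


Subtraction set S = {1, 2, 3}, so G(n) = n mod 4.
G(n) = 0 when n is a multiple of 4.
Multiples of 4 in [1, 89]: 22
N-positions (nonzero Grundy) = 89 - 22 = 67

67


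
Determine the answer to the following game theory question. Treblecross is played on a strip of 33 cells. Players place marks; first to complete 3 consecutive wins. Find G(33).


Treblecross: place X on empty cells; 3-in-a-row wins.
Playing within two cells of an existing X lets the opponent win at once, so sensible play treats the cells i-2..i+2 around each X as dead. The player left with no safe cell loses, so this is a normal-play take-away game on strips of safe cells.
Placing X at cell i (0-indexed) of a strip of k safe cells leaves independent strips of sizes max(0, i-2) and max(0, k-i-3). Hence G(k) = mex{ G(max(0,i-2)) XOR G(max(0,k-i-3)) : 0 <= i < k }, with G(0) = 0.
G(1): splits (0,0):0^0=0 -> mex({0}) = 1
G(2): splits (0,0):0^0=0 -> mex({0}) = 1
G(3): splits (0,0):0^0=0 -> mex({0}) = 1
G(4): splits (0,1):0^1=1 (0,0):0^0=0 -> mex({0, 1}) = 2
G(5): splits (0,2):0^1=1 (0,1):0^1=1 (0,0):0^0=0 -> mex({0, 1}) = 2
G(6) = mex({1}) = 0
G(7) = mex({0, 1, 2}) = 3
G(8) = mex({0, 1, 2}) = 3
G(9) = mex({0, 2}) = 1
G(10) = mex({0, 2, 3}) = 1
G(11) = mex({0, 3}) = 1
G(12) = mex({1, 3}) = 0
G(13) = mex({0, 1, 2, 3}) = 4
G(14) = mex({0, 1, 2}) = 3
G(15) = mex({0, 1, 2}) = 3
G(16) = mex({0, 1, 2, 4}) = 3
G(17) = mex({0, 1, 3, 4}) = 2
G(18) = mex({0, 1, 3, 4}) = 2
G(19) = mex({0, 1, 3, 5}) = 2
G(20) = mex({0, 1, 2, 3, 5}) = 4
G(21) = mex({0, 1, 2, 3, 5}) = 4
G(22) = mex({1, 2, 6}) = 0
G(23) = mex({0, 1, 2, 3, 4, 6}) = 5
G(24) = mex({0, 1, 2, 3, 4}) = 5
G(25) = mex({0, 1, 3, 4, 7}) = 2
G(26) = mex({0, 1, 3, 4, 5, 7}) = 2
G(27) = mex({0, 1, 3, 5}) = 2
G(28) = mex({0, 1, 2, 5}) = 3
G(29) = mex({0, 1, 2, 4, 5, 6}) = 3
G(30) = mex({1, 2, 4, 6}) = 0
G(31) = mex({0, 1, 2, 3, 4, 6}) = 5
G(32) = mex({1, 2, 3, 4, 7}) = 0
G(33) = mex({0, 3, 7}) = 1
Therefore G(33) = 1.

1


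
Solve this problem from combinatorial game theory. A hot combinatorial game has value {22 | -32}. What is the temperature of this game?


The game is {22 | -32}, a switch {a | b} with numbers a > b.
Cooling {a | b} by t gives {a - t | b + t}, which stops being hot when a - t = b + t, i.e. at t = (a - b)/2. So the temperature of a switch is (a - b)/2.
Temperature = (Left option - Right option) / 2
= (22 - (-32)) / 2
= 54 / 2
= 27

27


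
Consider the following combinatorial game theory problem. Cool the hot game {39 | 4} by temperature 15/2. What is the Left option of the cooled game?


Original game: {39 | 4} (a switch {a | b} with a > b).
Cooling by t (for t below the temperature (a - b)/2 = 35/2) taxes each move by t: {a | b} cooled by t is {a - t | b + t}.
Cooling amount: t = 15/2
Cooled Left option: 39 - 15/2 = 63/2
Cooled Right option: 4 + 15/2 = 23/2
Cooled game: {63/2 | 23/2}
Left option = 63/2

63/2


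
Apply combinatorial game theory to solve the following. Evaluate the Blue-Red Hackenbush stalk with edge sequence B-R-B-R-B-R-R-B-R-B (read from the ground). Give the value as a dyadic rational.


Edges (from ground): B-R-B-R-B-R-R-B-R-B
By Berlekamp's sign-expansion rule, a Blue-Red Hackenbush stalk has the value of the surreal number whose sign sequence is the edge sequence with B -> + and R -> -.
Sign sequence: +-+-+--+-+
Trace the sign expansion in the surreal number tree, starting from 0:
Edge 1: B (sign +) -> bounds (0, +inf), value = 1
Edge 2: R (sign -) -> bounds (0, 1), value = 1/2
Edge 3: B (sign +) -> bounds (1/2, 1), value = 3/4
Edge 4: R (sign -) -> bounds (1/2, 3/4), value = 5/8
Edge 5: B (sign +) -> bounds (5/8, 3/4), value = 11/16
Edge 6: R (sign -) -> bounds (5/8, 11/16), value = 21/32
Edge 7: R (sign -) -> bounds (5/8, 21/32), value = 41/64
Edge 8: B (sign +) -> bounds (41/64, 21/32), value = 83/128
Edge 9: R (sign -) -> bounds (41/64, 83/128), value = 165/256
Edge 10: B (sign +) -> bounds (165/256, 83/128), value = 331/512
Game value = 331/512

331/512


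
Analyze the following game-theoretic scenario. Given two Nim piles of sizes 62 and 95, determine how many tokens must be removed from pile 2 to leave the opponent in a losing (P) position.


Piles: 62 and 95
Current XOR: 62 XOR 95 = 97 (non-zero, so this is an N-position).
To make the XOR zero, we need to find a move that balances the piles.
For pile 2 (size 95): target = 95 XOR 97 = 62
We reduce pile 2 from 95 to 62.
Tokens removed: 95 - 62 = 33
Verification: 62 XOR 62 = 0

33


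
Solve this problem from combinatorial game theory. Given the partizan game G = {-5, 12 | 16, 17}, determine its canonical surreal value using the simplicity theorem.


Left options: {-5, 12}, max = 12
Right options: {16, 17}, min = 16
All options are numbers and max(Left) < min(Right), so by the simplicity theorem the value is the simplest (earliest-born) number strictly between 12 and 16.
Integers 13 through 15 all lie strictly between 12 and 16.
Among integers, the simplest (lowest birthday = smallest |n|; 0 is born on day 0, +-n on day n) is 13.
No non-integer in the interval can be simpler: if x is a non-integer in the interval, then floor(x) or ceil(x) also lies in the interval (the interval contains an integer), and both are proper prefixes of x's sign expansion, i.e. born earlier. So the game value is 13.
Game value = 13

13


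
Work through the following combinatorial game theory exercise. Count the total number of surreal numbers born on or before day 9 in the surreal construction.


Day 0: {|} = 0 is born. Count = 1.
Day n: the number of surreal numbers born by day n is 2^(n+1) - 1.
By day 0: 2^1 - 1 = 1
By day 1: 2^2 - 1 = 3
By day 2: 2^3 - 1 = 7
By day 3: 2^4 - 1 = 15
By day 4: 2^5 - 1 = 31
By day 5: 2^6 - 1 = 63
By day 6: 2^7 - 1 = 127
By day 7: 2^8 - 1 = 255
By day 8: 2^9 - 1 = 511
By day 9: 2^10 - 1 = 1023
By day 9: 1023 surreal numbers.

1023


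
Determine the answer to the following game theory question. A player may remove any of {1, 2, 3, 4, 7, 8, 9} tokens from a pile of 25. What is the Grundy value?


The subtraction set is S = {1, 2, 3, 4, 7, 8, 9}.
G(k) = mex{ G(k - s) : s in S, s <= k }. We compute iteratively: G(0) = 0.
G(1) = mex({0}) = 1
G(2) = mex({0, 1}) = 2
G(3) = mex({0, 1, 2}) = 3
G(4) = mex({0, 1, 2, 3}) = 4
G(5) = mex({1, 2, 3, 4}) = 0
G(6) = mex({0, 2, 3, 4}) = 1
G(7) = mex({0, 1, 3, 4}) = 2
G(8) = mex({0, 1, 2, 4}) = 3
G(9) = mex({0, 1, 2, 3}) = 4
G(10) = mex({1, 2, 3, 4}) = 0
G(11) = mex({0, 2, 3, 4}) = 1
G(12) = mex({0, 1, 3, 4}) = 2
G(13) = mex({0, 1, 2, 4}) = 3
Observe that G(5)..G(13) = 0, 1, 2, 3, 4, 0, 1, 2, 3 repeats G(0)..G(8) = 0, 1, 2, 3, 4, 0, 1, 2, 3.
For k >= max(S) = 9, G(k) is determined by the previous 9 values G(k-9)..G(k-1); a window of 9 consecutive values has recurred shifted by 5, so by induction G(k + 5) = G(k) for all k >= 0: the sequence is periodic from the start with period 5.
One period: G(0..4) = 0, 1, 2, 3, 4.
25 mod 5 = 0, so G(25) = G(0) = 0.

0


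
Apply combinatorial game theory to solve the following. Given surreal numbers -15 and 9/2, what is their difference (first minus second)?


x = -15, y = 9/2
Converting to common denominator: 2
x = -30/2, y = 9/2
x - y = -15 - 9/2 = -39/2

-39/2


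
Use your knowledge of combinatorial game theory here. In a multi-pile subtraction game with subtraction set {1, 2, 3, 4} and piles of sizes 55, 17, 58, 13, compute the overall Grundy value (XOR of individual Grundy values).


Subtraction set: {1, 2, 3, 4}
For this subtraction set, G(n) = n mod 5 (period = max + 1 = 5).
Pile 1 (size 55): G(55) = 55 mod 5 = 0
Pile 2 (size 17): G(17) = 17 mod 5 = 2
Pile 3 (size 58): G(58) = 58 mod 5 = 3
Pile 4 (size 13): G(13) = 13 mod 5 = 3
Total Grundy value = XOR of all: 0 XOR 2 XOR 3 XOR 3 = 2

2


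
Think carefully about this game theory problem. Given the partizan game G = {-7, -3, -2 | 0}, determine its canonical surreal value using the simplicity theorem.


Left options: {-7, -3, -2}, max = -2
Right options: {0}, min = 0
All options are numbers and max(Left) < min(Right), so by the simplicity theorem the value is the simplest (earliest-born) number strictly between -2 and 0.
The only integer strictly between -2 and 0 is -1.
No non-integer in the interval can be simpler: if x is a non-integer in the interval, then floor(x) or ceil(x) also lies in the interval (the interval contains an integer), and both are proper prefixes of x's sign expansion, i.e. born earlier. So the game value is -1.
Game value = -1

-1


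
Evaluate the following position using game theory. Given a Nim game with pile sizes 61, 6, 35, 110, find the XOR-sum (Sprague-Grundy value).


We need the XOR (exclusive or) of all pile sizes.
After XOR-ing pile 1 (size 61): 0 XOR 61 = 61
After XOR-ing pile 2 (size 6): 61 XOR 6 = 59
After XOR-ing pile 3 (size 35): 59 XOR 35 = 24
After XOR-ing pile 4 (size 110): 24 XOR 110 = 118
The Nim-value of this position is 118.

118


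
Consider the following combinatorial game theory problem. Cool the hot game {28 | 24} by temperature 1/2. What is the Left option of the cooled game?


Original game: {28 | 24} (a switch {a | b} with a > b).
Cooling by t (for t below the temperature (a - b)/2 = 2) taxes each move by t: {a | b} cooled by t is {a - t | b + t}.
Cooling amount: t = 1/2
Cooled Left option: 28 - 1/2 = 55/2
Cooled Right option: 24 + 1/2 = 49/2
Cooled game: {55/2 | 49/2}
Left option = 55/2

55/2


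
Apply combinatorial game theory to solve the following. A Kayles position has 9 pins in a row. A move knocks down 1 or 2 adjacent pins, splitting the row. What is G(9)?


Kayles: a move removes 1 or 2 adjacent pins from a contiguous row.
Removing pins from a row of k leaves two independent rows (a, b) with a + b = k - 1 (one pin) or a + b = k - 2 (two pins); an end removal gives a = 0.
By Sprague-Grundy, G(k) = mex{ G(a) XOR G(b) } over all these splits. G(0) = 0.
G(1): splits (0,0):0^0=0 -> mex({0}) = 1
G(2): splits (0,1):0^1=1 (0,0):0^0=0 -> mex({0, 1}) = 2
G(3): splits (0,2):0^2=2 (1,1):1^1=0 (0,1):0^1=1 -> mex({0, 1, 2}) = 3
G(4): splits (0,3):0^3=3 (1,2):1^2=3 (0,2):0^2=2 (1,1):1^1=0 -> mex({0, 2, 3}) = 1
G(5): splits (0,4):0^1=1 (1,3):1^3=2 (2,2):2^2=0 (0,3):0^3=3 (1,2):1^2=3 -> mex({0, 1, 2, 3}) = 4
G(6) = mex({0, 1, 2, 4}) = 3
G(7) = mex({0, 1, 3, 4, 5}) = 2
G(8) = mex({0, 2, 3, 5, 6}) = 1
G(9) = mex({0, 1, 2, 3, 6, 7}) = 4
Therefore G(9) = 4.

4


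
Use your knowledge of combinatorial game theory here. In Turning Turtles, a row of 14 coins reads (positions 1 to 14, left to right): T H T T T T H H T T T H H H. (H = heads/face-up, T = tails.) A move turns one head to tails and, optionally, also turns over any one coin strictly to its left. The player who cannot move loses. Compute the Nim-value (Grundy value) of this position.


Coins: T H T T T T H H T T T H H H
Key fact: a single head at position k behaves exactly like a Nim heap of size k (turning it to T and optionally flipping a coin at j < k corresponds to moving the heap from k to j, or to 0), and heads combine as a disjunctive sum (two heads at the same place would cancel, matching j XOR j = 0). So the Nim-value is the XOR of the 1-indexed positions of the heads.
Face-up positions (1-indexed): [2, 7, 8, 12, 13, 14]
XOR 0 with 2: 0 XOR 2 = 2
XOR 2 with 7: 2 XOR 7 = 5
XOR 5 with 8: 5 XOR 8 = 13
XOR 13 with 12: 13 XOR 12 = 1
XOR 1 with 13: 1 XOR 13 = 12
XOR 12 with 14: 12 XOR 14 = 2
Nim-value = 2

2


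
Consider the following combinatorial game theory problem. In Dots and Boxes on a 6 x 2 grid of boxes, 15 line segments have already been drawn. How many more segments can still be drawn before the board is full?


Grid: 6 x 2 boxes, i.e. 7 rows and 3 columns of dots.
Horizontal edges: (rows + 1) * cols = 7 * 2 = 14
Vertical edges: rows * (cols + 1) = 6 * 3 = 18
Total edges: 14 + 18 = 32
Edges drawn: 15
Remaining: 32 - 15 = 17

17


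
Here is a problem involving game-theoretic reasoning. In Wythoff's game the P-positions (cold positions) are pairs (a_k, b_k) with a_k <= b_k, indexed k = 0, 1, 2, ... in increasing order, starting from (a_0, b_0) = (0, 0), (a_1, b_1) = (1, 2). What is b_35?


By Wythoff's theorem, a_k = floor(k * phi) and b_k = floor(k * phi^2) = a_k + k, where phi = (1 + sqrt(5))/2 is the golden ratio.
phi = (1 + sqrt(5))/2 = 1.618034
phi^2 = phi + 1 = 2.618034
k = 35
k * phi^2 = 35 * 2.618034 = 91.631190
b_35 = floor(k * phi^2) = 91 (check: a_35 + k = 56 + 35 = 91)

91


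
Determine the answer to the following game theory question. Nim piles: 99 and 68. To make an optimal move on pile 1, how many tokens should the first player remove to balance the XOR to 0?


Piles: 99 and 68
Current XOR: 99 XOR 68 = 39 (non-zero, so this is an N-position).
To make the XOR zero, we need to find a move that balances the piles.
For pile 1 (size 99): target = 99 XOR 39 = 68
We reduce pile 1 from 99 to 68.
Tokens removed: 99 - 68 = 31
Verification: 68 XOR 68 = 0

31


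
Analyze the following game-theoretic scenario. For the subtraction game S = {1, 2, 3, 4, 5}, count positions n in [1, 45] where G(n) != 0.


Subtraction set S = {1, 2, 3, 4, 5}, so G(n) = n mod 6.
G(n) = 0 when n is a multiple of 6.
Multiples of 6 in [1, 45]: 7
N-positions (nonzero Grundy) = 45 - 7 = 38

38


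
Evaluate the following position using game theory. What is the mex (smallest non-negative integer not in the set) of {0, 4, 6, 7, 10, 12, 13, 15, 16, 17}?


Set = {0, 4, 6, 7, 10, 12, 13, 15, 16, 17}
0 is in the set.
1 is NOT in the set. This is the mex.
mex = 1

1


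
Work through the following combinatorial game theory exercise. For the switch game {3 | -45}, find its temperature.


The game is {3 | -45}, a switch {a | b} with numbers a > b.
Cooling {a | b} by t gives {a - t | b + t}, which stops being hot when a - t = b + t, i.e. at t = (a - b)/2. So the temperature of a switch is (a - b)/2.
Temperature = (Left option - Right option) / 2
= (3 - (-45)) / 2
= 48 / 2
= 24

24


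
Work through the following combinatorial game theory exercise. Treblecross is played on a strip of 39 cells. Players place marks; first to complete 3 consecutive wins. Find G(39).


Treblecross: place X on empty cells; 3-in-a-row wins.
Playing within two cells of an existing X lets the opponent win at once, so sensible play treats the cells i-2..i+2 around each X as dead. The player left with no safe cell loses, so this is a normal-play take-away game on strips of safe cells.
Placing X at cell i (0-indexed) of a strip of k safe cells leaves independent strips of sizes max(0, i-2) and max(0, k-i-3). Hence G(k) = mex{ G(max(0,i-2)) XOR G(max(0,k-i-3)) : 0 <= i < k }, with G(0) = 0.
G(1): splits (0,0):0^0=0 -> mex({0}) = 1
G(2): splits (0,0):0^0=0 -> mex({0}) = 1
G(3): splits (0,0):0^0=0 -> mex({0}) = 1
G(4): splits (0,1):0^1=1 (0,0):0^0=0 -> mex({0, 1}) = 2
G(5): splits (0,2):0^1=1 (0,1):0^1=1 (0,0):0^0=0 -> mex({0, 1}) = 2
G(6) = mex({1}) = 0
G(7) = mex({0, 1, 2}) = 3
G(8) = mex({0, 1, 2}) = 3
G(9) = mex({0, 2}) = 1
G(10) = mex({0, 2, 3}) = 1
G(11) = mex({0, 3}) = 1
G(12) = mex({1, 3}) = 0
G(13) = mex({0, 1, 2, 3}) = 4
G(14) = mex({0, 1, 2}) = 3
G(15) = mex({0, 1, 2}) = 3
G(16) = mex({0, 1, 2, 4}) = 3
G(17) = mex({0, 1, 3, 4}) = 2
G(18) = mex({0, 1, 3, 4}) = 2
G(19) = mex({0, 1, 3, 5}) = 2
G(20) = mex({0, 1, 2, 3, 5}) = 4
G(21) = mex({0, 1, 2, 3, 5}) = 4
G(22) = mex({1, 2, 6}) = 0
G(23) = mex({0, 1, 2, 3, 4, 6}) = 5
G(24) = mex({0, 1, 2, 3, 4}) = 5
G(25) = mex({0, 1, 3, 4, 7}) = 2
G(26) = mex({0, 1, 3, 4, 5, 7}) = 2
G(27) = mex({0, 1, 3, 5}) = 2
G(28) = mex({0, 1, 2, 5}) = 3
G(29) = mex({0, 1, 2, 4, 5, 6}) = 3
G(30) = mex({1, 2, 4, 6}) = 0
G(31) = mex({0, 1, 2, 3, 4, 6}) = 5
G(32) = mex({1, 2, 3, 4, 7}) = 0
G(33) = mex({0, 3, 7}) = 1
G(34) = mex({0, 2, 3, 5, 7}) = 1
G(35) = mex({0, 2, 3, 5, 6}) = 1
G(36) = mex({0, 1, 2, 5, 6}) = 3
G(37) = mex({0, 1, 2, 4, 5, 6}) = 3
G(38) = mex({0, 1, 2, 4}) = 3
G(39) = mex({0, 1, 2, 3, 4, 7}) = 5
Therefore G(39) = 5.

5
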